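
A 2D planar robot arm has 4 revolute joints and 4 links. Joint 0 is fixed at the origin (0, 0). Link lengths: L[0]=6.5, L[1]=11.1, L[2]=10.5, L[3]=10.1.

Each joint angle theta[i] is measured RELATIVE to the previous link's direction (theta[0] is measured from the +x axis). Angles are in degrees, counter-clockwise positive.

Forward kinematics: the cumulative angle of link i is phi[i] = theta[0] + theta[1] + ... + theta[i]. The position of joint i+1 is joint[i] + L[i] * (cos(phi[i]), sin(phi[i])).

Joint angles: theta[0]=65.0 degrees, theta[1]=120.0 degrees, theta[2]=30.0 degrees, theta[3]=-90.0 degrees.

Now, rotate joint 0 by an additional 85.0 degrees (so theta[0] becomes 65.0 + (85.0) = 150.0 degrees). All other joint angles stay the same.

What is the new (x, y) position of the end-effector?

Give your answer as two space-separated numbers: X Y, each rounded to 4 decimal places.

Answer: -9.1260 -21.9933

Derivation:
joint[0] = (0.0000, 0.0000)  (base)
link 0: phi[0] = 150 = 150 deg
  cos(150 deg) = -0.8660, sin(150 deg) = 0.5000
  joint[1] = (0.0000, 0.0000) + 6.5 * (-0.8660, 0.5000) = (0.0000 + -5.6292, 0.0000 + 3.2500) = (-5.6292, 3.2500)
link 1: phi[1] = 150 + 120 = 270 deg
  cos(270 deg) = -0.0000, sin(270 deg) = -1.0000
  joint[2] = (-5.6292, 3.2500) + 11.1 * (-0.0000, -1.0000) = (-5.6292 + -0.0000, 3.2500 + -11.1000) = (-5.6292, -7.8500)
link 2: phi[2] = 150 + 120 + 30 = 300 deg
  cos(300 deg) = 0.5000, sin(300 deg) = -0.8660
  joint[3] = (-5.6292, -7.8500) + 10.5 * (0.5000, -0.8660) = (-5.6292 + 5.2500, -7.8500 + -9.0933) = (-0.3792, -16.9433)
link 3: phi[3] = 150 + 120 + 30 + -90 = 210 deg
  cos(210 deg) = -0.8660, sin(210 deg) = -0.5000
  joint[4] = (-0.3792, -16.9433) + 10.1 * (-0.8660, -0.5000) = (-0.3792 + -8.7469, -16.9433 + -5.0500) = (-9.1260, -21.9933)
End effector: (-9.1260, -21.9933)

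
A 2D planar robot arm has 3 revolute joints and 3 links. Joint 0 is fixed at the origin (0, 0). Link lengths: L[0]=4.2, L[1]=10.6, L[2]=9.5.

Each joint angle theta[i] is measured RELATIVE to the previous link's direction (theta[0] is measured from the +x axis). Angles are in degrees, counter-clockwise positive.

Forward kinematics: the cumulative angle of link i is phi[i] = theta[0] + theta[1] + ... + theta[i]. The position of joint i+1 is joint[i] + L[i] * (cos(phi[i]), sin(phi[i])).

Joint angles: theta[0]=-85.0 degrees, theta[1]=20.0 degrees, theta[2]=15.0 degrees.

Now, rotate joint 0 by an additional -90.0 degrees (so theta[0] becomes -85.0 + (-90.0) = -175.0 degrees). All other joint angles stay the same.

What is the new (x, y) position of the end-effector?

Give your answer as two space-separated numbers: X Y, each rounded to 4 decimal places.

Answer: -21.0683 -10.9523

Derivation:
joint[0] = (0.0000, 0.0000)  (base)
link 0: phi[0] = -175 = -175 deg
  cos(-175 deg) = -0.9962, sin(-175 deg) = -0.0872
  joint[1] = (0.0000, 0.0000) + 4.2 * (-0.9962, -0.0872) = (0.0000 + -4.1840, 0.0000 + -0.3661) = (-4.1840, -0.3661)
link 1: phi[1] = -175 + 20 = -155 deg
  cos(-155 deg) = -0.9063, sin(-155 deg) = -0.4226
  joint[2] = (-4.1840, -0.3661) + 10.6 * (-0.9063, -0.4226) = (-4.1840 + -9.6069, -0.3661 + -4.4798) = (-13.7909, -4.8458)
link 2: phi[2] = -175 + 20 + 15 = -140 deg
  cos(-140 deg) = -0.7660, sin(-140 deg) = -0.6428
  joint[3] = (-13.7909, -4.8458) + 9.5 * (-0.7660, -0.6428) = (-13.7909 + -7.2774, -4.8458 + -6.1065) = (-21.0683, -10.9523)
End effector: (-21.0683, -10.9523)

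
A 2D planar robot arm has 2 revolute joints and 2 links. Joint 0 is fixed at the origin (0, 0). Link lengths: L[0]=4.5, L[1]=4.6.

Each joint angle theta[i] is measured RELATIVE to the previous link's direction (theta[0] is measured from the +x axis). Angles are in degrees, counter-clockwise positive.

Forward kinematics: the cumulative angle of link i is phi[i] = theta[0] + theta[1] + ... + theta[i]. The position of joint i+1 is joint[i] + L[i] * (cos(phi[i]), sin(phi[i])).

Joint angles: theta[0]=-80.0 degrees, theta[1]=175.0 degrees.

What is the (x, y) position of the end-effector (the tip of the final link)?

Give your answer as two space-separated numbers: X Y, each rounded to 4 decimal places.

joint[0] = (0.0000, 0.0000)  (base)
link 0: phi[0] = -80 = -80 deg
  cos(-80 deg) = 0.1736, sin(-80 deg) = -0.9848
  joint[1] = (0.0000, 0.0000) + 4.5 * (0.1736, -0.9848) = (0.0000 + 0.7814, 0.0000 + -4.4316) = (0.7814, -4.4316)
link 1: phi[1] = -80 + 175 = 95 deg
  cos(95 deg) = -0.0872, sin(95 deg) = 0.9962
  joint[2] = (0.7814, -4.4316) + 4.6 * (-0.0872, 0.9962) = (0.7814 + -0.4009, -4.4316 + 4.5825) = (0.3805, 0.1509)
End effector: (0.3805, 0.1509)

Answer: 0.3805 0.1509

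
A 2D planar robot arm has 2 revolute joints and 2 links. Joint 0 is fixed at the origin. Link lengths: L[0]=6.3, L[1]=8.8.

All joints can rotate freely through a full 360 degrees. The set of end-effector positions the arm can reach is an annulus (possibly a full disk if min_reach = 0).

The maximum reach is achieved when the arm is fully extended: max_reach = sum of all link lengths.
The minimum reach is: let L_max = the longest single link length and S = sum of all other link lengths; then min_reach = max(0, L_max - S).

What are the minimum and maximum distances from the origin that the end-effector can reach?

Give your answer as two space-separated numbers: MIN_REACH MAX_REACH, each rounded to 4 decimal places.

Link lengths: [6.3, 8.8]
max_reach = 6.3 + 8.8 = 15.1
L_max = max([6.3, 8.8]) = 8.8
S (sum of others) = 15.1 - 8.8 = 6.3
min_reach = max(0, 8.8 - 6.3) = max(0, 2.5) = 2.5

Answer: 2.5000 15.1000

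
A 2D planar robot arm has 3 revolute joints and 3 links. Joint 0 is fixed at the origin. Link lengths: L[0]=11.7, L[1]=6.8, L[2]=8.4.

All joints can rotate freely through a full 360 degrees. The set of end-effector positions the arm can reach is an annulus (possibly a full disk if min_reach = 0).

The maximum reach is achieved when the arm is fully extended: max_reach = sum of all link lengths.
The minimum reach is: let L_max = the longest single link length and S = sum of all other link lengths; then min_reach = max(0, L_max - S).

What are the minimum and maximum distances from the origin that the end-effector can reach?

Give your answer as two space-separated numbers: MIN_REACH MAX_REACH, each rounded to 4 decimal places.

Answer: 0.0000 26.9000

Derivation:
Link lengths: [11.7, 6.8, 8.4]
max_reach = 11.7 + 6.8 + 8.4 = 26.9
L_max = max([11.7, 6.8, 8.4]) = 11.7
S (sum of others) = 26.9 - 11.7 = 15.2
min_reach = max(0, 11.7 - 15.2) = max(0, -3.5) = 0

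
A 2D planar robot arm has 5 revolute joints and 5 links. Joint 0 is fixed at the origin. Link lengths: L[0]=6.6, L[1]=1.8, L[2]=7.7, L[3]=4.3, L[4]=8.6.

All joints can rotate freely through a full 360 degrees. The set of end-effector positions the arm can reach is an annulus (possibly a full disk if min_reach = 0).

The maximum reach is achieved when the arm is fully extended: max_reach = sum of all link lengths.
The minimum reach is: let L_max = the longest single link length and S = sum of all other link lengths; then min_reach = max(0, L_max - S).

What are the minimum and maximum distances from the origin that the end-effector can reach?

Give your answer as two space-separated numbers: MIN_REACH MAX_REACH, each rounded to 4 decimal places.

Link lengths: [6.6, 1.8, 7.7, 4.3, 8.6]
max_reach = 6.6 + 1.8 + 7.7 + 4.3 + 8.6 = 29
L_max = max([6.6, 1.8, 7.7, 4.3, 8.6]) = 8.6
S (sum of others) = 29 - 8.6 = 20.4
min_reach = max(0, 8.6 - 20.4) = max(0, -11.8) = 0

Answer: 0.0000 29.0000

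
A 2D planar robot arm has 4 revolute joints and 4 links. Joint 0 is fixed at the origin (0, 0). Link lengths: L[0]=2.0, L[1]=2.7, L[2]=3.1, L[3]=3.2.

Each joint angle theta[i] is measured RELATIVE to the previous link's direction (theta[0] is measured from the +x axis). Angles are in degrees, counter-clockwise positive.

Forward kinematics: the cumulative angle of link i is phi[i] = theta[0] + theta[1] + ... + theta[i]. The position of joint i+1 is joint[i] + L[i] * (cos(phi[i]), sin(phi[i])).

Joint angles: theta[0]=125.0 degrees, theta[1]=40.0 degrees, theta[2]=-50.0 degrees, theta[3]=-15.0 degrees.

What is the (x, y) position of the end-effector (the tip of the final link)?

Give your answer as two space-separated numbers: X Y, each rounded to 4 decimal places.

Answer: -5.6209 8.2981

Derivation:
joint[0] = (0.0000, 0.0000)  (base)
link 0: phi[0] = 125 = 125 deg
  cos(125 deg) = -0.5736, sin(125 deg) = 0.8192
  joint[1] = (0.0000, 0.0000) + 2 * (-0.5736, 0.8192) = (0.0000 + -1.1472, 0.0000 + 1.6383) = (-1.1472, 1.6383)
link 1: phi[1] = 125 + 40 = 165 deg
  cos(165 deg) = -0.9659, sin(165 deg) = 0.2588
  joint[2] = (-1.1472, 1.6383) + 2.7 * (-0.9659, 0.2588) = (-1.1472 + -2.6080, 1.6383 + 0.6988) = (-3.7552, 2.3371)
link 2: phi[2] = 125 + 40 + -50 = 115 deg
  cos(115 deg) = -0.4226, sin(115 deg) = 0.9063
  joint[3] = (-3.7552, 2.3371) + 3.1 * (-0.4226, 0.9063) = (-3.7552 + -1.3101, 2.3371 + 2.8096) = (-5.0653, 5.1467)
link 3: phi[3] = 125 + 40 + -50 + -15 = 100 deg
  cos(100 deg) = -0.1736, sin(100 deg) = 0.9848
  joint[4] = (-5.0653, 5.1467) + 3.2 * (-0.1736, 0.9848) = (-5.0653 + -0.5557, 5.1467 + 3.1514) = (-5.6209, 8.2981)
End effector: (-5.6209, 8.2981)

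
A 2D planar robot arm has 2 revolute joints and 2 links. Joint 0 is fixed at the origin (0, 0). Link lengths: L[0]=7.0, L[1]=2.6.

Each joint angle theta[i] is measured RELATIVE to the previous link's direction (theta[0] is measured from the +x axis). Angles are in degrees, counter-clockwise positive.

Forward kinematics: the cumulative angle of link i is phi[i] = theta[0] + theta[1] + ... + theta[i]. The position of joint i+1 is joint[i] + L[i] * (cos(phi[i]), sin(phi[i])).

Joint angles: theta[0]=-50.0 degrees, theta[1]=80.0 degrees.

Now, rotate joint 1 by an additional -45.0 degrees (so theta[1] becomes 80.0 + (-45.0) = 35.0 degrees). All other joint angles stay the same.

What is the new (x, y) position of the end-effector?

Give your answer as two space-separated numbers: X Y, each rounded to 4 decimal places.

Answer: 7.0109 -6.0352

Derivation:
joint[0] = (0.0000, 0.0000)  (base)
link 0: phi[0] = -50 = -50 deg
  cos(-50 deg) = 0.6428, sin(-50 deg) = -0.7660
  joint[1] = (0.0000, 0.0000) + 7 * (0.6428, -0.7660) = (0.0000 + 4.4995, 0.0000 + -5.3623) = (4.4995, -5.3623)
link 1: phi[1] = -50 + 35 = -15 deg
  cos(-15 deg) = 0.9659, sin(-15 deg) = -0.2588
  joint[2] = (4.4995, -5.3623) + 2.6 * (0.9659, -0.2588) = (4.4995 + 2.5114, -5.3623 + -0.6729) = (7.0109, -6.0352)
End effector: (7.0109, -6.0352)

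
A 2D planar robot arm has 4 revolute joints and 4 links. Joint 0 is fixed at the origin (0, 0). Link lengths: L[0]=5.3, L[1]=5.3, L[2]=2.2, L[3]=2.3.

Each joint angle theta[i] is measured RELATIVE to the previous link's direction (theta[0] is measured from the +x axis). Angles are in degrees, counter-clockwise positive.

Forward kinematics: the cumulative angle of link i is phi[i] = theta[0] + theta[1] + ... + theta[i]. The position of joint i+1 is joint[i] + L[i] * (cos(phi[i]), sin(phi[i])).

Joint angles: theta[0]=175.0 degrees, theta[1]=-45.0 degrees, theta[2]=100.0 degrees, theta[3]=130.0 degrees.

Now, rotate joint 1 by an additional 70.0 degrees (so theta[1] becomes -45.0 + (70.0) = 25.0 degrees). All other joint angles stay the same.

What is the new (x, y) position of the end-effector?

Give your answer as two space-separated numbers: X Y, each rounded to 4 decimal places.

joint[0] = (0.0000, 0.0000)  (base)
link 0: phi[0] = 175 = 175 deg
  cos(175 deg) = -0.9962, sin(175 deg) = 0.0872
  joint[1] = (0.0000, 0.0000) + 5.3 * (-0.9962, 0.0872) = (0.0000 + -5.2798, 0.0000 + 0.4619) = (-5.2798, 0.4619)
link 1: phi[1] = 175 + 25 = 200 deg
  cos(200 deg) = -0.9397, sin(200 deg) = -0.3420
  joint[2] = (-5.2798, 0.4619) + 5.3 * (-0.9397, -0.3420) = (-5.2798 + -4.9804, 0.4619 + -1.8127) = (-10.2602, -1.3508)
link 2: phi[2] = 175 + 25 + 100 = 300 deg
  cos(300 deg) = 0.5000, sin(300 deg) = -0.8660
  joint[3] = (-10.2602, -1.3508) + 2.2 * (0.5000, -0.8660) = (-10.2602 + 1.1000, -1.3508 + -1.9053) = (-9.1602, -3.2560)
link 3: phi[3] = 175 + 25 + 100 + 130 = 430 deg
  cos(430 deg) = 0.3420, sin(430 deg) = 0.9397
  joint[4] = (-9.1602, -3.2560) + 2.3 * (0.3420, 0.9397) = (-9.1602 + 0.7866, -3.2560 + 2.1613) = (-8.3736, -1.0947)
End effector: (-8.3736, -1.0947)

Answer: -8.3736 -1.0947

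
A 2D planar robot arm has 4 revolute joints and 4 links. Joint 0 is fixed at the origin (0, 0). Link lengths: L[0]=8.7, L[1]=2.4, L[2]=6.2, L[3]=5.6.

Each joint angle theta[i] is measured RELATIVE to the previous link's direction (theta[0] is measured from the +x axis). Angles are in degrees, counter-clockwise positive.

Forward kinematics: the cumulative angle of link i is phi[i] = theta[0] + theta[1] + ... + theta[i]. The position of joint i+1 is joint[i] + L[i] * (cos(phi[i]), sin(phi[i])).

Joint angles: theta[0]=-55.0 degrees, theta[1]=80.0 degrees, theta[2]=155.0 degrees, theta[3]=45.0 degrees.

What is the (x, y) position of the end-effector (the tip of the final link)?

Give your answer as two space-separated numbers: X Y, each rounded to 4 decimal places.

joint[0] = (0.0000, 0.0000)  (base)
link 0: phi[0] = -55 = -55 deg
  cos(-55 deg) = 0.5736, sin(-55 deg) = -0.8192
  joint[1] = (0.0000, 0.0000) + 8.7 * (0.5736, -0.8192) = (0.0000 + 4.9901, 0.0000 + -7.1266) = (4.9901, -7.1266)
link 1: phi[1] = -55 + 80 = 25 deg
  cos(25 deg) = 0.9063, sin(25 deg) = 0.4226
  joint[2] = (4.9901, -7.1266) + 2.4 * (0.9063, 0.4226) = (4.9901 + 2.1751, -7.1266 + 1.0143) = (7.1653, -6.1123)
link 2: phi[2] = -55 + 80 + 155 = 180 deg
  cos(180 deg) = -1.0000, sin(180 deg) = 0.0000
  joint[3] = (7.1653, -6.1123) + 6.2 * (-1.0000, 0.0000) = (7.1653 + -6.2000, -6.1123 + 0.0000) = (0.9653, -6.1123)
link 3: phi[3] = -55 + 80 + 155 + 45 = 225 deg
  cos(225 deg) = -0.7071, sin(225 deg) = -0.7071
  joint[4] = (0.9653, -6.1123) + 5.6 * (-0.7071, -0.7071) = (0.9653 + -3.9598, -6.1123 + -3.9598) = (-2.9945, -10.0721)
End effector: (-2.9945, -10.0721)

Answer: -2.9945 -10.0721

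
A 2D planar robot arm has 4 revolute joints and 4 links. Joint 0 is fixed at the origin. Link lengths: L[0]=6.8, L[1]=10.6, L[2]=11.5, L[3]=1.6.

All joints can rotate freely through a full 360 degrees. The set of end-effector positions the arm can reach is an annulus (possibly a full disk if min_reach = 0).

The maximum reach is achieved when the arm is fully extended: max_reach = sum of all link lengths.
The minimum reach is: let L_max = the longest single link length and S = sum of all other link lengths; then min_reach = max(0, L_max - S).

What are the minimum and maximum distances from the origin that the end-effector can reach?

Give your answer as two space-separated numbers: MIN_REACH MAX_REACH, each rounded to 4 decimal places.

Answer: 0.0000 30.5000

Derivation:
Link lengths: [6.8, 10.6, 11.5, 1.6]
max_reach = 6.8 + 10.6 + 11.5 + 1.6 = 30.5
L_max = max([6.8, 10.6, 11.5, 1.6]) = 11.5
S (sum of others) = 30.5 - 11.5 = 19
min_reach = max(0, 11.5 - 19) = max(0, -7.5) = 0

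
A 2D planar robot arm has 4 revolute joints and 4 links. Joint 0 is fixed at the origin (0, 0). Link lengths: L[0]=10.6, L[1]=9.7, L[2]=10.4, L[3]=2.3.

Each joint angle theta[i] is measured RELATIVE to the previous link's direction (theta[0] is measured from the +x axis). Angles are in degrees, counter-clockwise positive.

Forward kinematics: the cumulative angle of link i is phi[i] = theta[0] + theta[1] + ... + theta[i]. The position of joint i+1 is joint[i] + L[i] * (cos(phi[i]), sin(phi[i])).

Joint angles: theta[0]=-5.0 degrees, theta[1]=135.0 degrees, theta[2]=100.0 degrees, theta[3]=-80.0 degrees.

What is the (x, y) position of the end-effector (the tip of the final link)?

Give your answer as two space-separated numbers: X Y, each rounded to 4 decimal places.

joint[0] = (0.0000, 0.0000)  (base)
link 0: phi[0] = -5 = -5 deg
  cos(-5 deg) = 0.9962, sin(-5 deg) = -0.0872
  joint[1] = (0.0000, 0.0000) + 10.6 * (0.9962, -0.0872) = (0.0000 + 10.5597, 0.0000 + -0.9239) = (10.5597, -0.9239)
link 1: phi[1] = -5 + 135 = 130 deg
  cos(130 deg) = -0.6428, sin(130 deg) = 0.7660
  joint[2] = (10.5597, -0.9239) + 9.7 * (-0.6428, 0.7660) = (10.5597 + -6.2350, -0.9239 + 7.4306) = (4.3246, 6.5068)
link 2: phi[2] = -5 + 135 + 100 = 230 deg
  cos(230 deg) = -0.6428, sin(230 deg) = -0.7660
  joint[3] = (4.3246, 6.5068) + 10.4 * (-0.6428, -0.7660) = (4.3246 + -6.6850, 6.5068 + -7.9669) = (-2.3604, -1.4601)
link 3: phi[3] = -5 + 135 + 100 + -80 = 150 deg
  cos(150 deg) = -0.8660, sin(150 deg) = 0.5000
  joint[4] = (-2.3604, -1.4601) + 2.3 * (-0.8660, 0.5000) = (-2.3604 + -1.9919, -1.4601 + 1.1500) = (-4.3522, -0.3101)
End effector: (-4.3522, -0.3101)

Answer: -4.3522 -0.3101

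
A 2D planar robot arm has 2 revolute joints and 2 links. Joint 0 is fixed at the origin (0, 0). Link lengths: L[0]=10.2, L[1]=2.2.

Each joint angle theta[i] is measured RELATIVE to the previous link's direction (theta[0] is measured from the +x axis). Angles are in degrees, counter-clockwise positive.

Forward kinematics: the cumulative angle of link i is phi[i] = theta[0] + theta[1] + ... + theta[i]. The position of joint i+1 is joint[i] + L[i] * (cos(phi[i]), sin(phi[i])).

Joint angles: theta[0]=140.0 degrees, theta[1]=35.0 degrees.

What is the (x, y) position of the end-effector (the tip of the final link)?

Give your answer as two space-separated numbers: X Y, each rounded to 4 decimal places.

Answer: -10.0053 6.7482

Derivation:
joint[0] = (0.0000, 0.0000)  (base)
link 0: phi[0] = 140 = 140 deg
  cos(140 deg) = -0.7660, sin(140 deg) = 0.6428
  joint[1] = (0.0000, 0.0000) + 10.2 * (-0.7660, 0.6428) = (0.0000 + -7.8137, 0.0000 + 6.5564) = (-7.8137, 6.5564)
link 1: phi[1] = 140 + 35 = 175 deg
  cos(175 deg) = -0.9962, sin(175 deg) = 0.0872
  joint[2] = (-7.8137, 6.5564) + 2.2 * (-0.9962, 0.0872) = (-7.8137 + -2.1916, 6.5564 + 0.1917) = (-10.0053, 6.7482)
End effector: (-10.0053, 6.7482)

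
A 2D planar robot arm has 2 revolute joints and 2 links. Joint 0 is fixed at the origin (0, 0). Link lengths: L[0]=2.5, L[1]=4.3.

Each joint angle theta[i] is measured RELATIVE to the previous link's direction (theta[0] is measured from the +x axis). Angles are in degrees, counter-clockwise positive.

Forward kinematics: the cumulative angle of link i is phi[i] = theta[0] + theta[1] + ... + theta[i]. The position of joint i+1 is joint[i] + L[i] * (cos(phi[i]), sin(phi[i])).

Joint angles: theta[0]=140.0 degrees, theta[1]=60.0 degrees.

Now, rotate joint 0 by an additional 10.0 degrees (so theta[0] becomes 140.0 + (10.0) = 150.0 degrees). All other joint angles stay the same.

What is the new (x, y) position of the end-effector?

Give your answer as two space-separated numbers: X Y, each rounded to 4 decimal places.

joint[0] = (0.0000, 0.0000)  (base)
link 0: phi[0] = 150 = 150 deg
  cos(150 deg) = -0.8660, sin(150 deg) = 0.5000
  joint[1] = (0.0000, 0.0000) + 2.5 * (-0.8660, 0.5000) = (0.0000 + -2.1651, 0.0000 + 1.2500) = (-2.1651, 1.2500)
link 1: phi[1] = 150 + 60 = 210 deg
  cos(210 deg) = -0.8660, sin(210 deg) = -0.5000
  joint[2] = (-2.1651, 1.2500) + 4.3 * (-0.8660, -0.5000) = (-2.1651 + -3.7239, 1.2500 + -2.1500) = (-5.8890, -0.9000)
End effector: (-5.8890, -0.9000)

Answer: -5.8890 -0.9000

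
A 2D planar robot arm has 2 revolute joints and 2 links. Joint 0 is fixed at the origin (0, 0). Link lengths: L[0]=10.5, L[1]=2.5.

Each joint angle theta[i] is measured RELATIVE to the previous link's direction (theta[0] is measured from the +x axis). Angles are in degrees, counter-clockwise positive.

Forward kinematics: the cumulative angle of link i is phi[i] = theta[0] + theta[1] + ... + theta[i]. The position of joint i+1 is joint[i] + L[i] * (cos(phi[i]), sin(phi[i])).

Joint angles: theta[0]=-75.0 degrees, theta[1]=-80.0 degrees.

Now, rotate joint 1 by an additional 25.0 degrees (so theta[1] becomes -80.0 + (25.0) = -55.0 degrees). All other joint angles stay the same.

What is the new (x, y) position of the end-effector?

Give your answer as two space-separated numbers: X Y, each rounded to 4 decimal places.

joint[0] = (0.0000, 0.0000)  (base)
link 0: phi[0] = -75 = -75 deg
  cos(-75 deg) = 0.2588, sin(-75 deg) = -0.9659
  joint[1] = (0.0000, 0.0000) + 10.5 * (0.2588, -0.9659) = (0.0000 + 2.7176, 0.0000 + -10.1422) = (2.7176, -10.1422)
link 1: phi[1] = -75 + -55 = -130 deg
  cos(-130 deg) = -0.6428, sin(-130 deg) = -0.7660
  joint[2] = (2.7176, -10.1422) + 2.5 * (-0.6428, -0.7660) = (2.7176 + -1.6070, -10.1422 + -1.9151) = (1.1106, -12.0573)
End effector: (1.1106, -12.0573)

Answer: 1.1106 -12.0573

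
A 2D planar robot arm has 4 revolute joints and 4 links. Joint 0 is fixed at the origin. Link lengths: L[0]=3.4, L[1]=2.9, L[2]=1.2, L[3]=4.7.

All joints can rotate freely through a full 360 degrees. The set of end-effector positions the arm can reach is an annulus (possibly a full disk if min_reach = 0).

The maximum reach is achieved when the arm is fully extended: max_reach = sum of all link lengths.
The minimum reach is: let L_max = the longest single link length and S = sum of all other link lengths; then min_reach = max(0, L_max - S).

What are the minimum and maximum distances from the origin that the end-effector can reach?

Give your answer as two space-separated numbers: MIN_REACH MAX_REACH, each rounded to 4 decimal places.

Answer: 0.0000 12.2000

Derivation:
Link lengths: [3.4, 2.9, 1.2, 4.7]
max_reach = 3.4 + 2.9 + 1.2 + 4.7 = 12.2
L_max = max([3.4, 2.9, 1.2, 4.7]) = 4.7
S (sum of others) = 12.2 - 4.7 = 7.5
min_reach = max(0, 4.7 - 7.5) = max(0, -2.8) = 0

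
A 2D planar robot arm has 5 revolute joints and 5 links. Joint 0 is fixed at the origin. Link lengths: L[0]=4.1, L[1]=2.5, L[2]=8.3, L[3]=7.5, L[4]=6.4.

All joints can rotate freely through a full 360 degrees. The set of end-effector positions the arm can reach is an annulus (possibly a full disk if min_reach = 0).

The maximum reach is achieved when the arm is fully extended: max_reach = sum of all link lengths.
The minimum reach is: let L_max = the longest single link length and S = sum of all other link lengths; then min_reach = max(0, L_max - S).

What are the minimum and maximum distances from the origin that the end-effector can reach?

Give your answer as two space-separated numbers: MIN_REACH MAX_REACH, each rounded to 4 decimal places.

Link lengths: [4.1, 2.5, 8.3, 7.5, 6.4]
max_reach = 4.1 + 2.5 + 8.3 + 7.5 + 6.4 = 28.8
L_max = max([4.1, 2.5, 8.3, 7.5, 6.4]) = 8.3
S (sum of others) = 28.8 - 8.3 = 20.5
min_reach = max(0, 8.3 - 20.5) = max(0, -12.2) = 0

Answer: 0.0000 28.8000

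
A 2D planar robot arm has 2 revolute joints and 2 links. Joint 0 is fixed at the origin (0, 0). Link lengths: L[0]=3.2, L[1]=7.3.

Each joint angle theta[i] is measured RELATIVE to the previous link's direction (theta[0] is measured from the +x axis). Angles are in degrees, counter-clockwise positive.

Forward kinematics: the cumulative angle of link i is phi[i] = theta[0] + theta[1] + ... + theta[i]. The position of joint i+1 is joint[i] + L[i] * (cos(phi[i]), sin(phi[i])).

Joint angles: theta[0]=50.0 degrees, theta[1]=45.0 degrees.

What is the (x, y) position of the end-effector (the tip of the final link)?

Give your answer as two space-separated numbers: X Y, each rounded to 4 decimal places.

joint[0] = (0.0000, 0.0000)  (base)
link 0: phi[0] = 50 = 50 deg
  cos(50 deg) = 0.6428, sin(50 deg) = 0.7660
  joint[1] = (0.0000, 0.0000) + 3.2 * (0.6428, 0.7660) = (0.0000 + 2.0569, 0.0000 + 2.4513) = (2.0569, 2.4513)
link 1: phi[1] = 50 + 45 = 95 deg
  cos(95 deg) = -0.0872, sin(95 deg) = 0.9962
  joint[2] = (2.0569, 2.4513) + 7.3 * (-0.0872, 0.9962) = (2.0569 + -0.6362, 2.4513 + 7.2722) = (1.4207, 9.7236)
End effector: (1.4207, 9.7236)

Answer: 1.4207 9.7236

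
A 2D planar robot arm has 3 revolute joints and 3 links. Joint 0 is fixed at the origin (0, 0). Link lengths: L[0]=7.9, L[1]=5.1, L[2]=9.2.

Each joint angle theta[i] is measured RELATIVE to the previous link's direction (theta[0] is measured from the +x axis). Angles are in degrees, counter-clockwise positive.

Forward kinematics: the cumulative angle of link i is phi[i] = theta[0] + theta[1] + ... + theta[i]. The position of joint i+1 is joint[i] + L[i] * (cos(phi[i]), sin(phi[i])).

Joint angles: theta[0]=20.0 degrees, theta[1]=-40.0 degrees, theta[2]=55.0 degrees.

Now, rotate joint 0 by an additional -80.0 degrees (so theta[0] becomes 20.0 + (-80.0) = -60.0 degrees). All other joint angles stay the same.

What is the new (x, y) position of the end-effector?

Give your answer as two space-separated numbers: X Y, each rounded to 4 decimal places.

joint[0] = (0.0000, 0.0000)  (base)
link 0: phi[0] = -60 = -60 deg
  cos(-60 deg) = 0.5000, sin(-60 deg) = -0.8660
  joint[1] = (0.0000, 0.0000) + 7.9 * (0.5000, -0.8660) = (0.0000 + 3.9500, 0.0000 + -6.8416) = (3.9500, -6.8416)
link 1: phi[1] = -60 + -40 = -100 deg
  cos(-100 deg) = -0.1736, sin(-100 deg) = -0.9848
  joint[2] = (3.9500, -6.8416) + 5.1 * (-0.1736, -0.9848) = (3.9500 + -0.8856, -6.8416 + -5.0225) = (3.0644, -11.8641)
link 2: phi[2] = -60 + -40 + 55 = -45 deg
  cos(-45 deg) = 0.7071, sin(-45 deg) = -0.7071
  joint[3] = (3.0644, -11.8641) + 9.2 * (0.7071, -0.7071) = (3.0644 + 6.5054, -11.8641 + -6.5054) = (9.5698, -18.3695)
End effector: (9.5698, -18.3695)

Answer: 9.5698 -18.3695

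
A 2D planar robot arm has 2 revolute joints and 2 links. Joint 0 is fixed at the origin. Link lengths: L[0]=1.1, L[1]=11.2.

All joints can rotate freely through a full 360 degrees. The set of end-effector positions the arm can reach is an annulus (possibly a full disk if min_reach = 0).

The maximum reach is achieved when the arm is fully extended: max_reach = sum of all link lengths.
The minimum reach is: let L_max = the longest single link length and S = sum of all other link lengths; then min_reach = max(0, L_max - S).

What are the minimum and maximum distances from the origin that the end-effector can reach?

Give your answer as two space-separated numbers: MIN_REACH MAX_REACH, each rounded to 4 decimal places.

Link lengths: [1.1, 11.2]
max_reach = 1.1 + 11.2 = 12.3
L_max = max([1.1, 11.2]) = 11.2
S (sum of others) = 12.3 - 11.2 = 1.1
min_reach = max(0, 11.2 - 1.1) = max(0, 10.1) = 10.1

Answer: 10.1000 12.3000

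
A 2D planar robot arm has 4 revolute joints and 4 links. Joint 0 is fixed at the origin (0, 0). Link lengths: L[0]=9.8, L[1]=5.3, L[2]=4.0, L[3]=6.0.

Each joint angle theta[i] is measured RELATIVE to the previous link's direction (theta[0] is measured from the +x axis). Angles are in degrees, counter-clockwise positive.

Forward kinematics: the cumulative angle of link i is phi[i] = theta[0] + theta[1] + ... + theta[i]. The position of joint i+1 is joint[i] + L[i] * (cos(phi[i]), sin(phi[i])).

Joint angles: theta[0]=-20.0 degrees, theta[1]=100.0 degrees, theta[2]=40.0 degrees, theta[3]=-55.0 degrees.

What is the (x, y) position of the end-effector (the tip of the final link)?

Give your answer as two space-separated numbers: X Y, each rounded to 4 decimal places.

Answer: 10.6650 10.7696

Derivation:
joint[0] = (0.0000, 0.0000)  (base)
link 0: phi[0] = -20 = -20 deg
  cos(-20 deg) = 0.9397, sin(-20 deg) = -0.3420
  joint[1] = (0.0000, 0.0000) + 9.8 * (0.9397, -0.3420) = (0.0000 + 9.2090, 0.0000 + -3.3518) = (9.2090, -3.3518)
link 1: phi[1] = -20 + 100 = 80 deg
  cos(80 deg) = 0.1736, sin(80 deg) = 0.9848
  joint[2] = (9.2090, -3.3518) + 5.3 * (0.1736, 0.9848) = (9.2090 + 0.9203, -3.3518 + 5.2195) = (10.1293, 1.8677)
link 2: phi[2] = -20 + 100 + 40 = 120 deg
  cos(120 deg) = -0.5000, sin(120 deg) = 0.8660
  joint[3] = (10.1293, 1.8677) + 4 * (-0.5000, 0.8660) = (10.1293 + -2.0000, 1.8677 + 3.4641) = (8.1293, 5.3318)
link 3: phi[3] = -20 + 100 + 40 + -55 = 65 deg
  cos(65 deg) = 0.4226, sin(65 deg) = 0.9063
  joint[4] = (8.1293, 5.3318) + 6 * (0.4226, 0.9063) = (8.1293 + 2.5357, 5.3318 + 5.4378) = (10.6650, 10.7696)
End effector: (10.6650, 10.7696)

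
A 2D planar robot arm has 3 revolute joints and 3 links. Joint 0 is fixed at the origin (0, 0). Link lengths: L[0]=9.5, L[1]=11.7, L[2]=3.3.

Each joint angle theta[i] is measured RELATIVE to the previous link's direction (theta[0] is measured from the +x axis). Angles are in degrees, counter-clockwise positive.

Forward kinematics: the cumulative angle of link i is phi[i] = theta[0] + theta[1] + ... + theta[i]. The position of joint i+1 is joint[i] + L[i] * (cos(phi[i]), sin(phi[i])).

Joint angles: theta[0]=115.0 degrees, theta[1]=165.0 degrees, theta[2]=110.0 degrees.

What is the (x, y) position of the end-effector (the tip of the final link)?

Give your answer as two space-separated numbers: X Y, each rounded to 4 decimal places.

Answer: 0.8747 -1.2623

Derivation:
joint[0] = (0.0000, 0.0000)  (base)
link 0: phi[0] = 115 = 115 deg
  cos(115 deg) = -0.4226, sin(115 deg) = 0.9063
  joint[1] = (0.0000, 0.0000) + 9.5 * (-0.4226, 0.9063) = (0.0000 + -4.0149, 0.0000 + 8.6099) = (-4.0149, 8.6099)
link 1: phi[1] = 115 + 165 = 280 deg
  cos(280 deg) = 0.1736, sin(280 deg) = -0.9848
  joint[2] = (-4.0149, 8.6099) + 11.7 * (0.1736, -0.9848) = (-4.0149 + 2.0317, 8.6099 + -11.5223) = (-1.9832, -2.9123)
link 2: phi[2] = 115 + 165 + 110 = 390 deg
  cos(390 deg) = 0.8660, sin(390 deg) = 0.5000
  joint[3] = (-1.9832, -2.9123) + 3.3 * (0.8660, 0.5000) = (-1.9832 + 2.8579, -2.9123 + 1.6500) = (0.8747, -1.2623)
End effector: (0.8747, -1.2623)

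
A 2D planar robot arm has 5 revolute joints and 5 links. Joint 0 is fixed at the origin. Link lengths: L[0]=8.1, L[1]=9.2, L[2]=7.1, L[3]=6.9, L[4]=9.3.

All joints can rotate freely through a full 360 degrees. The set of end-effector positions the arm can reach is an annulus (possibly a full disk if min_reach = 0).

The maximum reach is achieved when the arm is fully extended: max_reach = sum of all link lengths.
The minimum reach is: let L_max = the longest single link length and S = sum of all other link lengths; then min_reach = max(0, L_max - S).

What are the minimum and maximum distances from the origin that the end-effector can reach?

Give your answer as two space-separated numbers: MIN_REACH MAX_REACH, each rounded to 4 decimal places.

Link lengths: [8.1, 9.2, 7.1, 6.9, 9.3]
max_reach = 8.1 + 9.2 + 7.1 + 6.9 + 9.3 = 40.6
L_max = max([8.1, 9.2, 7.1, 6.9, 9.3]) = 9.3
S (sum of others) = 40.6 - 9.3 = 31.3
min_reach = max(0, 9.3 - 31.3) = max(0, -22) = 0

Answer: 0.0000 40.6000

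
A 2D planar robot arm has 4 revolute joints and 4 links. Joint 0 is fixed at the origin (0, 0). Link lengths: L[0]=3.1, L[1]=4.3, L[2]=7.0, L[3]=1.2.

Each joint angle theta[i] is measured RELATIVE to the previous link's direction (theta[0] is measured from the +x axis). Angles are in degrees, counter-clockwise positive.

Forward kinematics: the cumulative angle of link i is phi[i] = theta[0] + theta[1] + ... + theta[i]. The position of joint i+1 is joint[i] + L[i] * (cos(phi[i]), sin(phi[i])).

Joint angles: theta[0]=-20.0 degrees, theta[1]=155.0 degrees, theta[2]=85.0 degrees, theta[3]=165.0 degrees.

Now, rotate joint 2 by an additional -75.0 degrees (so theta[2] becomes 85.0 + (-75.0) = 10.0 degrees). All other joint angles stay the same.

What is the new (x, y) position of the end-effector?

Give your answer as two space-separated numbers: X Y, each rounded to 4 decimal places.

joint[0] = (0.0000, 0.0000)  (base)
link 0: phi[0] = -20 = -20 deg
  cos(-20 deg) = 0.9397, sin(-20 deg) = -0.3420
  joint[1] = (0.0000, 0.0000) + 3.1 * (0.9397, -0.3420) = (0.0000 + 2.9130, 0.0000 + -1.0603) = (2.9130, -1.0603)
link 1: phi[1] = -20 + 155 = 135 deg
  cos(135 deg) = -0.7071, sin(135 deg) = 0.7071
  joint[2] = (2.9130, -1.0603) + 4.3 * (-0.7071, 0.7071) = (2.9130 + -3.0406, -1.0603 + 3.0406) = (-0.1275, 1.9803)
link 2: phi[2] = -20 + 155 + 10 = 145 deg
  cos(145 deg) = -0.8192, sin(145 deg) = 0.5736
  joint[3] = (-0.1275, 1.9803) + 7 * (-0.8192, 0.5736) = (-0.1275 + -5.7341, 1.9803 + 4.0150) = (-5.8616, 5.9953)
link 3: phi[3] = -20 + 155 + 10 + 165 = 310 deg
  cos(310 deg) = 0.6428, sin(310 deg) = -0.7660
  joint[4] = (-5.8616, 5.9953) + 1.2 * (0.6428, -0.7660) = (-5.8616 + 0.7713, 5.9953 + -0.9193) = (-5.0902, 5.0761)
End effector: (-5.0902, 5.0761)

Answer: -5.0902 5.0761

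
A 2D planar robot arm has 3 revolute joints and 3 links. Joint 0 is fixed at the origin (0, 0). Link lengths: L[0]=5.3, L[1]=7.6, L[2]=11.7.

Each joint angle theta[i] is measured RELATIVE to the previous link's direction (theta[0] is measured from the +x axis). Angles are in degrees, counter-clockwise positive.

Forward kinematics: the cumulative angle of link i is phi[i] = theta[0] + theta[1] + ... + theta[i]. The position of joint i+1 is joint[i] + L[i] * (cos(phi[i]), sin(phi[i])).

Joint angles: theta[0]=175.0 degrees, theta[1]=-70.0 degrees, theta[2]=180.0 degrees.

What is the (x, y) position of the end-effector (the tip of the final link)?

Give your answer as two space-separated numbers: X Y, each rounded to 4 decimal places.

joint[0] = (0.0000, 0.0000)  (base)
link 0: phi[0] = 175 = 175 deg
  cos(175 deg) = -0.9962, sin(175 deg) = 0.0872
  joint[1] = (0.0000, 0.0000) + 5.3 * (-0.9962, 0.0872) = (0.0000 + -5.2798, 0.0000 + 0.4619) = (-5.2798, 0.4619)
link 1: phi[1] = 175 + -70 = 105 deg
  cos(105 deg) = -0.2588, sin(105 deg) = 0.9659
  joint[2] = (-5.2798, 0.4619) + 7.6 * (-0.2588, 0.9659) = (-5.2798 + -1.9670, 0.4619 + 7.3410) = (-7.2469, 7.8030)
link 2: phi[2] = 175 + -70 + 180 = 285 deg
  cos(285 deg) = 0.2588, sin(285 deg) = -0.9659
  joint[3] = (-7.2469, 7.8030) + 11.7 * (0.2588, -0.9659) = (-7.2469 + 3.0282, 7.8030 + -11.3013) = (-4.2187, -3.4984)
End effector: (-4.2187, -3.4984)

Answer: -4.2187 -3.4984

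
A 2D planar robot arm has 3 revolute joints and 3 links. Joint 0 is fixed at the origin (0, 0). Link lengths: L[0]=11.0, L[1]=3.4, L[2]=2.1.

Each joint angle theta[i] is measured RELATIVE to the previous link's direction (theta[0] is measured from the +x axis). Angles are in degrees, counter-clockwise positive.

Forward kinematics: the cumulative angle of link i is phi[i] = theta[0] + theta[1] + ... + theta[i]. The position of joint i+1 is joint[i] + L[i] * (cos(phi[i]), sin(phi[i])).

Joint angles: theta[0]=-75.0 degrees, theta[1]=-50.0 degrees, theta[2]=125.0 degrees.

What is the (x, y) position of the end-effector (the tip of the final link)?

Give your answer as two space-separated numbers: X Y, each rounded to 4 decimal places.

Answer: 2.9968 -13.4103

Derivation:
joint[0] = (0.0000, 0.0000)  (base)
link 0: phi[0] = -75 = -75 deg
  cos(-75 deg) = 0.2588, sin(-75 deg) = -0.9659
  joint[1] = (0.0000, 0.0000) + 11 * (0.2588, -0.9659) = (0.0000 + 2.8470, 0.0000 + -10.6252) = (2.8470, -10.6252)
link 1: phi[1] = -75 + -50 = -125 deg
  cos(-125 deg) = -0.5736, sin(-125 deg) = -0.8192
  joint[2] = (2.8470, -10.6252) + 3.4 * (-0.5736, -0.8192) = (2.8470 + -1.9502, -10.6252 + -2.7851) = (0.8968, -13.4103)
link 2: phi[2] = -75 + -50 + 125 = 0 deg
  cos(0 deg) = 1.0000, sin(0 deg) = 0.0000
  joint[3] = (0.8968, -13.4103) + 2.1 * (1.0000, 0.0000) = (0.8968 + 2.1000, -13.4103 + 0.0000) = (2.9968, -13.4103)
End effector: (2.9968, -13.4103)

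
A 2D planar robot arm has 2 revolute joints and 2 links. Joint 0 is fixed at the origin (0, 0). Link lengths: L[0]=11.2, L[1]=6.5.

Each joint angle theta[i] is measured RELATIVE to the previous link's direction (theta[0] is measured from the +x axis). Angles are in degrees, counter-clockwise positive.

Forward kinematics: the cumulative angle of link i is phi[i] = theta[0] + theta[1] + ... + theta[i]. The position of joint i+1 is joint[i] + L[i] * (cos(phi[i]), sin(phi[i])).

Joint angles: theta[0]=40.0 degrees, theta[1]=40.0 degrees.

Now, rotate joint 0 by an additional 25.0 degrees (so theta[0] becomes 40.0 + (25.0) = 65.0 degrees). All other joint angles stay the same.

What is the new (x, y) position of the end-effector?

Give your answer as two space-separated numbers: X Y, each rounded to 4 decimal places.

Answer: 3.0510 16.4292

Derivation:
joint[0] = (0.0000, 0.0000)  (base)
link 0: phi[0] = 65 = 65 deg
  cos(65 deg) = 0.4226, sin(65 deg) = 0.9063
  joint[1] = (0.0000, 0.0000) + 11.2 * (0.4226, 0.9063) = (0.0000 + 4.7333, 0.0000 + 10.1506) = (4.7333, 10.1506)
link 1: phi[1] = 65 + 40 = 105 deg
  cos(105 deg) = -0.2588, sin(105 deg) = 0.9659
  joint[2] = (4.7333, 10.1506) + 6.5 * (-0.2588, 0.9659) = (4.7333 + -1.6823, 10.1506 + 6.2785) = (3.0510, 16.4292)
End effector: (3.0510, 16.4292)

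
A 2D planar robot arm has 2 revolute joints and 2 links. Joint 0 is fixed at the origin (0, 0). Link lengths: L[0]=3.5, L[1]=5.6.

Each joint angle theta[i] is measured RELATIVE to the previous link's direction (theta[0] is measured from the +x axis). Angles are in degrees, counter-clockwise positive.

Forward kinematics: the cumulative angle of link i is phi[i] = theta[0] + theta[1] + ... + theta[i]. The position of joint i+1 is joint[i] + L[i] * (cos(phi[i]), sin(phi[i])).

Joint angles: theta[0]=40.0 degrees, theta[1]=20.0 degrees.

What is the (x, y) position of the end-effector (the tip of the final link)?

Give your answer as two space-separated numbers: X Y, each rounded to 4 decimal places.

Answer: 5.4812 7.0995

Derivation:
joint[0] = (0.0000, 0.0000)  (base)
link 0: phi[0] = 40 = 40 deg
  cos(40 deg) = 0.7660, sin(40 deg) = 0.6428
  joint[1] = (0.0000, 0.0000) + 3.5 * (0.7660, 0.6428) = (0.0000 + 2.6812, 0.0000 + 2.2498) = (2.6812, 2.2498)
link 1: phi[1] = 40 + 20 = 60 deg
  cos(60 deg) = 0.5000, sin(60 deg) = 0.8660
  joint[2] = (2.6812, 2.2498) + 5.6 * (0.5000, 0.8660) = (2.6812 + 2.8000, 2.2498 + 4.8497) = (5.4812, 7.0995)
End effector: (5.4812, 7.0995)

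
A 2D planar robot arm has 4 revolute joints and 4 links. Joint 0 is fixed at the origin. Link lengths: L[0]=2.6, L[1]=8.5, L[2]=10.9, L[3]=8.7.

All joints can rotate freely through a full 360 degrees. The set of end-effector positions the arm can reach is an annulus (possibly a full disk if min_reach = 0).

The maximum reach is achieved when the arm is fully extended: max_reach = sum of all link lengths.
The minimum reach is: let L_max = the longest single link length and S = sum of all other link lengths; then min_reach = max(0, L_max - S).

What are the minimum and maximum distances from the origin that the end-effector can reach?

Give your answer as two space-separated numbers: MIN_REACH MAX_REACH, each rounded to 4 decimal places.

Answer: 0.0000 30.7000

Derivation:
Link lengths: [2.6, 8.5, 10.9, 8.7]
max_reach = 2.6 + 8.5 + 10.9 + 8.7 = 30.7
L_max = max([2.6, 8.5, 10.9, 8.7]) = 10.9
S (sum of others) = 30.7 - 10.9 = 19.8
min_reach = max(0, 10.9 - 19.8) = max(0, -8.9) = 0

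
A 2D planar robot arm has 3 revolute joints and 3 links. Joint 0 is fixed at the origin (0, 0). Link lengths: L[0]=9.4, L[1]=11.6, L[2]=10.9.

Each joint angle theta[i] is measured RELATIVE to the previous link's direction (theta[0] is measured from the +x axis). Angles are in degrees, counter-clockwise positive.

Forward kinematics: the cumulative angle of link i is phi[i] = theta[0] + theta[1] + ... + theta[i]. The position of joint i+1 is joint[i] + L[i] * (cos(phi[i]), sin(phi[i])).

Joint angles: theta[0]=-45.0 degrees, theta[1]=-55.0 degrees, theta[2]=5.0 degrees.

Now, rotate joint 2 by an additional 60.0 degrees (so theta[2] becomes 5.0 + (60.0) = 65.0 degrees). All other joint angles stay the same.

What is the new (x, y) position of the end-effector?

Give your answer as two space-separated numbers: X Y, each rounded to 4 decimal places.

Answer: 13.5612 -24.3226

Derivation:
joint[0] = (0.0000, 0.0000)  (base)
link 0: phi[0] = -45 = -45 deg
  cos(-45 deg) = 0.7071, sin(-45 deg) = -0.7071
  joint[1] = (0.0000, 0.0000) + 9.4 * (0.7071, -0.7071) = (0.0000 + 6.6468, 0.0000 + -6.6468) = (6.6468, -6.6468)
link 1: phi[1] = -45 + -55 = -100 deg
  cos(-100 deg) = -0.1736, sin(-100 deg) = -0.9848
  joint[2] = (6.6468, -6.6468) + 11.6 * (-0.1736, -0.9848) = (6.6468 + -2.0143, -6.6468 + -11.4238) = (4.6325, -18.0706)
link 2: phi[2] = -45 + -55 + 65 = -35 deg
  cos(-35 deg) = 0.8192, sin(-35 deg) = -0.5736
  joint[3] = (4.6325, -18.0706) + 10.9 * (0.8192, -0.5736) = (4.6325 + 8.9288, -18.0706 + -6.2520) = (13.5612, -24.3226)
End effector: (13.5612, -24.3226)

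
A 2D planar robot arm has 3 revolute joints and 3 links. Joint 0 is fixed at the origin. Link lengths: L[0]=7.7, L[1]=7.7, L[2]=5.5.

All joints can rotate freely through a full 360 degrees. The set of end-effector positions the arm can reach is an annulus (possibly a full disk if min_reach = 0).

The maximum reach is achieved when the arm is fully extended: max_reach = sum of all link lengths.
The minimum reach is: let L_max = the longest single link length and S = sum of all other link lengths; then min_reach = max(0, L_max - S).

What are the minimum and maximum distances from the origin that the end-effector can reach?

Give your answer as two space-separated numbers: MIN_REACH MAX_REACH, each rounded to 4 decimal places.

Answer: 0.0000 20.9000

Derivation:
Link lengths: [7.7, 7.7, 5.5]
max_reach = 7.7 + 7.7 + 5.5 = 20.9
L_max = max([7.7, 7.7, 5.5]) = 7.7
S (sum of others) = 20.9 - 7.7 = 13.2
min_reach = max(0, 7.7 - 13.2) = max(0, -5.5) = 0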